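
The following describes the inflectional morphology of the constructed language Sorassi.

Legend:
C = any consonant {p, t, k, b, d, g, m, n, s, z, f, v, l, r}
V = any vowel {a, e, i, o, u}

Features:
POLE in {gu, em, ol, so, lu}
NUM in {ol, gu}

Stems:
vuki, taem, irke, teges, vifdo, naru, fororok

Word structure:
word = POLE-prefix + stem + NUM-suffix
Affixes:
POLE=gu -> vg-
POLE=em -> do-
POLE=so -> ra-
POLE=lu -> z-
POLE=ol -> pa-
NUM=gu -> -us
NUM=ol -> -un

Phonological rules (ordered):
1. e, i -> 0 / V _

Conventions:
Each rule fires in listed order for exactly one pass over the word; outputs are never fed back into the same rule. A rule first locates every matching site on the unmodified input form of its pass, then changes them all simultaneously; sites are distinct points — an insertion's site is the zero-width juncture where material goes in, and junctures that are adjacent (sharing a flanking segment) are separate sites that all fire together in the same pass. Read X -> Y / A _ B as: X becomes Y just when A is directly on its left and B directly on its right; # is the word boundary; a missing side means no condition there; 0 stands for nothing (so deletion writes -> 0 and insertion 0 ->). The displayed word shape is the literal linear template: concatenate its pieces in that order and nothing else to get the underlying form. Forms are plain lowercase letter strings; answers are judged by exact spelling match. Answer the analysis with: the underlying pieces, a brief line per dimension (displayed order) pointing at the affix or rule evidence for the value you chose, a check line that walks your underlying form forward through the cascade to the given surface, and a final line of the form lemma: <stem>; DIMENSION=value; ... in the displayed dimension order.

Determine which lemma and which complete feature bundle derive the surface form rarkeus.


underlying: ra-irke-us
POLE=so - signalled by the affix ra-
NUM=gu - signalled by the affix -us
check: rairkeus -> rarkeus
lemma: irke; POLE=so; NUM=gu


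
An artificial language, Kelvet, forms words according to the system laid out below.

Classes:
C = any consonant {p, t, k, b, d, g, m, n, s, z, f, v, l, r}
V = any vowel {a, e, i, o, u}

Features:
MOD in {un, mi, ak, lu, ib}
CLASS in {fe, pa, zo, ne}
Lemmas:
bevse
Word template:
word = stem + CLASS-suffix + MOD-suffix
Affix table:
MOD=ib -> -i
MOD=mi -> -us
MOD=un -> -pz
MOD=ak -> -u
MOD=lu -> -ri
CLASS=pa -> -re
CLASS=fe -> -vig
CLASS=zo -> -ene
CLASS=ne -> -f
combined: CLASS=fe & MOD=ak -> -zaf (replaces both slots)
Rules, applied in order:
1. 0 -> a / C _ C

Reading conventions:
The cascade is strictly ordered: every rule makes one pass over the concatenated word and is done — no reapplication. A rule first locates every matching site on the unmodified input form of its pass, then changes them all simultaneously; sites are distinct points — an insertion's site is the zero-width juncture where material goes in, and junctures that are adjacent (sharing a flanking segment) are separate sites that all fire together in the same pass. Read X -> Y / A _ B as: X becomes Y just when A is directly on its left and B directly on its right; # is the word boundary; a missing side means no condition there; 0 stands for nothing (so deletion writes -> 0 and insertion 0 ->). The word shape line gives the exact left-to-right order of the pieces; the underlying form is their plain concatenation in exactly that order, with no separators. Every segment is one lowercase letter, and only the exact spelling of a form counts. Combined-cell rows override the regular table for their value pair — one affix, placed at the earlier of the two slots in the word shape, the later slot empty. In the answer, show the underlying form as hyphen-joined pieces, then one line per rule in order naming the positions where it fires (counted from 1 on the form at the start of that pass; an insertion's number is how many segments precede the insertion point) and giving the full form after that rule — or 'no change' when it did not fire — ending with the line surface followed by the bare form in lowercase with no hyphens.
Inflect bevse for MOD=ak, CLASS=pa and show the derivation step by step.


underlying: bevse-re-u
1. 0 -> a / C _ C: inserts after position(s) 3: bevasereu
surface: bevasereu


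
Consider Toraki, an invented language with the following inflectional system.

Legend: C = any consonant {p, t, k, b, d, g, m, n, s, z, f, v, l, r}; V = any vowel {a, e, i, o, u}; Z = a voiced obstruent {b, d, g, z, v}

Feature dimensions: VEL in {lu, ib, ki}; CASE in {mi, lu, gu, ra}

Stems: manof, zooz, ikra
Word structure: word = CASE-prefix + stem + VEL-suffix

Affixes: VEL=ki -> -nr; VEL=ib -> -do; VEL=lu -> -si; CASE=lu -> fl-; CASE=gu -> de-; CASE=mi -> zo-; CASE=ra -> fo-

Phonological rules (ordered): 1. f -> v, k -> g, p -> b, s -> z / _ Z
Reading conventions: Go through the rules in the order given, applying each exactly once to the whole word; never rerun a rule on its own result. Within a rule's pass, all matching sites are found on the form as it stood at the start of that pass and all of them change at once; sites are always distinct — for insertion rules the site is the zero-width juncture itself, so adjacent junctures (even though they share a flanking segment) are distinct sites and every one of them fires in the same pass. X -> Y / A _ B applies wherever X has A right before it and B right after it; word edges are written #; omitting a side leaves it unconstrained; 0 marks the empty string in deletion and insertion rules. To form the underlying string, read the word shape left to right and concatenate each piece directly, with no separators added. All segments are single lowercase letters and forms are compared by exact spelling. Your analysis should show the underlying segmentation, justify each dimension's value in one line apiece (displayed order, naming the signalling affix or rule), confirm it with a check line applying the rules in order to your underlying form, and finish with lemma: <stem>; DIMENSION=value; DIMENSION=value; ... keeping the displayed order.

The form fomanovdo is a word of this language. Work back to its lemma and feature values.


underlying: fo-manof-do
VEL=ib - signalled by the affix -do
CASE=ra - signalled by the affix fo-
check: fomanofdo -> fomanovdo
lemma: manof; VEL=ib; CASE=ra


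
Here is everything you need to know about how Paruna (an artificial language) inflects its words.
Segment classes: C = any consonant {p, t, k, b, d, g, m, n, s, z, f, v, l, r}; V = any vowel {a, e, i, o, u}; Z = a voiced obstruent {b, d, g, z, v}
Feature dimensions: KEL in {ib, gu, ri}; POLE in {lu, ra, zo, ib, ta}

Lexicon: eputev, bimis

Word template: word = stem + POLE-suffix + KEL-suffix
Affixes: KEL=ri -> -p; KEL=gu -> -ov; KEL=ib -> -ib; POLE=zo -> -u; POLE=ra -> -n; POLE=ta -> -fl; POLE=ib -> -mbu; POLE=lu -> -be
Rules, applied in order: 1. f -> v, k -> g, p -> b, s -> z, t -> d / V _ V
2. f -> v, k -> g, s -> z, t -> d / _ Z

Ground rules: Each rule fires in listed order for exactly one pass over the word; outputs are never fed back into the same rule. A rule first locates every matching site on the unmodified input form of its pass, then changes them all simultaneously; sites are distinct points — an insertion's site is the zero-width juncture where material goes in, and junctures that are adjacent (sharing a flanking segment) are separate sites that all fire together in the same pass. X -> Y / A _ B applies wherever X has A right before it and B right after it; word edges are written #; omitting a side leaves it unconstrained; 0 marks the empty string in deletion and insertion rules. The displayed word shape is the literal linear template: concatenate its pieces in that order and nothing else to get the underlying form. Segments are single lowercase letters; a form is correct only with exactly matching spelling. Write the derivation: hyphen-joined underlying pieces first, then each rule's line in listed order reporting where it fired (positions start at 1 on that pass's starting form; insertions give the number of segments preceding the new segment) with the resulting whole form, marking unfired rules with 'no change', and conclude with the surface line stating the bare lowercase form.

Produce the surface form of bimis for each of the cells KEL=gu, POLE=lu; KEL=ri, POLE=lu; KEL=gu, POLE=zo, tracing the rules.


cell KEL=gu, POLE=lu:
underlying: bimis-be-ov
1. f -> v, k -> g, p -> b, s -> z, t -> d / V _ V: no change
2. f -> v, k -> g, s -> z, t -> d / _ Z: fires at position(s) 5: bimizbeov
surface: bimizbeov

cell KEL=ri, POLE=lu:
underlying: bimis-be-p
1. f -> v, k -> g, p -> b, s -> z, t -> d / V _ V: no change
2. f -> v, k -> g, s -> z, t -> d / _ Z: fires at position(s) 5: bimizbep
surface: bimizbep

cell KEL=gu, POLE=zo:
underlying: bimis-u-ov
1. f -> v, k -> g, p -> b, s -> z, t -> d / V _ V: fires at position(s) 5: bimizuov
2. f -> v, k -> g, s -> z, t -> d / _ Z: no change
surface: bimizuov


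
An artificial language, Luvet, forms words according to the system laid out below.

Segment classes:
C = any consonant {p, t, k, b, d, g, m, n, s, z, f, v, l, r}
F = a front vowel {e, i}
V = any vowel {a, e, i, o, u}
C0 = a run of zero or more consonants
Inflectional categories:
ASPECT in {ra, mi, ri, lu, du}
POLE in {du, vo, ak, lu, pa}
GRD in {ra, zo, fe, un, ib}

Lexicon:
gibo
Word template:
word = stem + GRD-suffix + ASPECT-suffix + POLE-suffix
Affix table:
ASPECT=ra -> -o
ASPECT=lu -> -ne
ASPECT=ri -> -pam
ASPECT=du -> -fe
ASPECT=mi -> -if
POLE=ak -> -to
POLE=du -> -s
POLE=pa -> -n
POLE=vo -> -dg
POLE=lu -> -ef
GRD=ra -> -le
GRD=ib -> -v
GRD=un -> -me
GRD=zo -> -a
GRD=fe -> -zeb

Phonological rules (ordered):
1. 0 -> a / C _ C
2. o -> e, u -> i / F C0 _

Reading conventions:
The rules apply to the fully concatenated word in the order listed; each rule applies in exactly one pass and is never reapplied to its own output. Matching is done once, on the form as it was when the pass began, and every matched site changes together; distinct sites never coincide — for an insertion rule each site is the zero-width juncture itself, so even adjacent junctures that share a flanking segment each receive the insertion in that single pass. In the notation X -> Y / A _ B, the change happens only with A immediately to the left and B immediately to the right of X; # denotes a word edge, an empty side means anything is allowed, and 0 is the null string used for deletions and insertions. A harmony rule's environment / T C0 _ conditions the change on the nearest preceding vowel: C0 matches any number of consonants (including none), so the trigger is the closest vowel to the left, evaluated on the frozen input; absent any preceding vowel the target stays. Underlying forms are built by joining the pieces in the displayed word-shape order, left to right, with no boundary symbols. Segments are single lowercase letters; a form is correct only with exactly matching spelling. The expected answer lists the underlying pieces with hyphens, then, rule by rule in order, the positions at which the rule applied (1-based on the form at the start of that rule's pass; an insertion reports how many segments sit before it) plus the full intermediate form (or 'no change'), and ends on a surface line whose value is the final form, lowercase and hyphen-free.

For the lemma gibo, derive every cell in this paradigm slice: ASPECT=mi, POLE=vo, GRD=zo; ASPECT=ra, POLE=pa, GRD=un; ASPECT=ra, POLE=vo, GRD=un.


cell ASPECT=mi, POLE=vo, GRD=zo:
underlying: gibo-a-if-dg
1. 0 -> a / C _ C: inserts after position(s) 7, 8: giboaifadag
2. o -> e, u -> i / F C0 _: fires at position(s) 4: gibeaifadag
surface: gibeaifadag

cell ASPECT=ra, POLE=pa, GRD=un:
underlying: gibo-me-o-n
1. 0 -> a / C _ C: no change
2. o -> e, u -> i / F C0 _: fires at position(s) 4, 7: gibemeen
surface: gibemeen

cell ASPECT=ra, POLE=vo, GRD=un:
underlying: gibo-me-o-dg
1. 0 -> a / C _ C: inserts after position(s) 8: gibomeodag
2. o -> e, u -> i / F C0 _: fires at position(s) 4, 7: gibemeedag
surface: gibemeedag


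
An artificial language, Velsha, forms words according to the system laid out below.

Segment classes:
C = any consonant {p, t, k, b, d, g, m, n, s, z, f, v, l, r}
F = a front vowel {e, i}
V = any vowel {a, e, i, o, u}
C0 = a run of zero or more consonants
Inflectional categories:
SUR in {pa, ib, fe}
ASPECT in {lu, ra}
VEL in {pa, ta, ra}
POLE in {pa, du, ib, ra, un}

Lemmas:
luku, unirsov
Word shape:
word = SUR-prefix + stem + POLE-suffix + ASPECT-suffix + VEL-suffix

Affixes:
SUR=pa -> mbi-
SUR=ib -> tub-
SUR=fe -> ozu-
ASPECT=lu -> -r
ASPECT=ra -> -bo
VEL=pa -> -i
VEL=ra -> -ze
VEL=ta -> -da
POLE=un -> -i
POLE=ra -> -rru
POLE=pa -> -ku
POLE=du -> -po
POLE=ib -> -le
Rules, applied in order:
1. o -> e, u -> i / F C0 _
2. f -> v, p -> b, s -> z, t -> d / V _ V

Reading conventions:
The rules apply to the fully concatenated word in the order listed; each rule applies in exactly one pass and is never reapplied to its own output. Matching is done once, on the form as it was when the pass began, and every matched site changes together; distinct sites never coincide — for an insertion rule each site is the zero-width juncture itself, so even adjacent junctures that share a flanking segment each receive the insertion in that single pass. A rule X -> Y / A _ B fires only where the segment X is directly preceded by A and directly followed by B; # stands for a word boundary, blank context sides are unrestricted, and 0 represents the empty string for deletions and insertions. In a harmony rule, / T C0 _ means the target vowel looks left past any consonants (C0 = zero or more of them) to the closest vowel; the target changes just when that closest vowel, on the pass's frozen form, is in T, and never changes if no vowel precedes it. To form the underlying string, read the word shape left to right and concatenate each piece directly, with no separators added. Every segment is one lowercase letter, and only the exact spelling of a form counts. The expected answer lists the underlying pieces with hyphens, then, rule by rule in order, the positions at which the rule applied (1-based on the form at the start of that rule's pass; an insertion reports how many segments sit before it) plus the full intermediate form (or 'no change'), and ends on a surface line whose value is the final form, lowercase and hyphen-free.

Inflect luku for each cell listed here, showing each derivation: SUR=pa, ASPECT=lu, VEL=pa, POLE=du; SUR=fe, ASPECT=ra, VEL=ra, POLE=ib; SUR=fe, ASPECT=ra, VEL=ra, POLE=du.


cell SUR=pa, ASPECT=lu, VEL=pa, POLE=du:
underlying: mbi-luku-po-r-i
1. o -> e, u -> i / F C0 _: fires at position(s) 5: mbilikupori
2. f -> v, p -> b, s -> z, t -> d / V _ V: fires at position(s) 8: mbilikubori
surface: mbilikubori

cell SUR=fe, ASPECT=ra, VEL=ra, POLE=ib:
underlying: ozu-luku-le-bo-ze
1. o -> e, u -> i / F C0 _: fires at position(s) 11: ozulukulebeze
2. f -> v, p -> b, s -> z, t -> d / V _ V: no change
surface: ozulukulebeze

cell SUR=fe, ASPECT=ra, VEL=ra, POLE=du:
underlying: ozu-luku-po-bo-ze
1. o -> e, u -> i / F C0 _: no change
2. f -> v, p -> b, s -> z, t -> d / V _ V: fires at position(s) 8: ozulukuboboze
surface: ozulukuboboze


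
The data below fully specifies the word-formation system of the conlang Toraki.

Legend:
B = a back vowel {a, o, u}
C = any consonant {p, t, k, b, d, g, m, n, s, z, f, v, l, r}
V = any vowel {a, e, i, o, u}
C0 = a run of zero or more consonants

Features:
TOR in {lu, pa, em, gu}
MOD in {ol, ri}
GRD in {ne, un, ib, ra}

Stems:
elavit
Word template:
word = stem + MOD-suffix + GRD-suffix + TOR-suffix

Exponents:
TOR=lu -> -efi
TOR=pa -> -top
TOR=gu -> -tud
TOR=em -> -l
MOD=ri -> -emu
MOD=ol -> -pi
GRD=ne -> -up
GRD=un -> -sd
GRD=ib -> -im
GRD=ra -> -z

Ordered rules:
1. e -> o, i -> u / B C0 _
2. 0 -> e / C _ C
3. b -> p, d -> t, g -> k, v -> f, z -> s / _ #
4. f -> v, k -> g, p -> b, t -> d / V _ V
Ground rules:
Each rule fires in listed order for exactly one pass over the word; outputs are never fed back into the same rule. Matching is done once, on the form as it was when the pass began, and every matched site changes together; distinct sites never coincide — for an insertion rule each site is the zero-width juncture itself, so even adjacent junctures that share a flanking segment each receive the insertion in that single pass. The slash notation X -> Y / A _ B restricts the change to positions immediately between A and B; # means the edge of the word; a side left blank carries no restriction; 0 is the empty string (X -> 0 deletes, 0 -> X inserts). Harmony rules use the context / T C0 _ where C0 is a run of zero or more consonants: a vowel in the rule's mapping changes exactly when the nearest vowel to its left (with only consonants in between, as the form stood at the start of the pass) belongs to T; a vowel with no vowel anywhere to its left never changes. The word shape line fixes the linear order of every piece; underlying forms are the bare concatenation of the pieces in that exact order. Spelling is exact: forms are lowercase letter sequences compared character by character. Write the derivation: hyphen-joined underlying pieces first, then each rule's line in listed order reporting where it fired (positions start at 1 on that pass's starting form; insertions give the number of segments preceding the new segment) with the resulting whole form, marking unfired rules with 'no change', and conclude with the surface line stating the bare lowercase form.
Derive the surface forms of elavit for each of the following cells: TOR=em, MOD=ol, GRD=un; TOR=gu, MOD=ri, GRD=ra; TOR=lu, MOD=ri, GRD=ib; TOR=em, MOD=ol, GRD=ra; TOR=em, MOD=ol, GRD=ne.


cell TOR=em, MOD=ol, GRD=un:
underlying: elavit-pi-sd-l
1. e -> o, i -> u / B C0 _: fires at position(s) 5: elavutpisdl
2. 0 -> e / C _ C: inserts after position(s) 6, 9, 10: elavutepisedel
3. b -> p, d -> t, g -> k, v -> f, z -> s / _ #: no change
4. f -> v, k -> g, p -> b, t -> d / V _ V: fires at position(s) 6, 8: elavudebisedel
surface: elavudebisedel

cell TOR=gu, MOD=ri, GRD=ra:
underlying: elavit-emu-z-tud
1. e -> o, i -> u / B C0 _: fires at position(s) 5: elavutemuztud
2. 0 -> e / C _ C: inserts after position(s) 10: elavutemuzetud
3. b -> p, d -> t, g -> k, v -> f, z -> s / _ #: fires at position(s) 14: elavutemuzetut
4. f -> v, k -> g, p -> b, t -> d / V _ V: fires at position(s) 6, 12: elavudemuzedut
surface: elavudemuzedut

cell TOR=lu, MOD=ri, GRD=ib:
underlying: elavit-emu-im-efi
1. e -> o, i -> u / B C0 _: fires at position(s) 5, 10: elavutemuumefi
2. 0 -> e / C _ C: no change
3. b -> p, d -> t, g -> k, v -> f, z -> s / _ #: no change
4. f -> v, k -> g, p -> b, t -> d / V _ V: fires at position(s) 6, 13: elavudemuumevi
surface: elavudemuumevi

cell TOR=em, MOD=ol, GRD=ra:
underlying: elavit-pi-z-l
1. e -> o, i -> u / B C0 _: fires at position(s) 5: elavutpizl
2. 0 -> e / C _ C: inserts after position(s) 6, 9: elavutepizel
3. b -> p, d -> t, g -> k, v -> f, z -> s / _ #: no change
4. f -> v, k -> g, p -> b, t -> d / V _ V: fires at position(s) 6, 8: elavudebizel
surface: elavudebizel

cell TOR=em, MOD=ol, GRD=ne:
underlying: elavit-pi-up-l
1. e -> o, i -> u / B C0 _: fires at position(s) 5: elavutpiupl
2. 0 -> e / C _ C: inserts after position(s) 6, 10: elavutepiupel
3. b -> p, d -> t, g -> k, v -> f, z -> s / _ #: no change
4. f -> v, k -> g, p -> b, t -> d / V _ V: fires at position(s) 6, 8, 11: elavudebiubel
surface: elavudebiubel


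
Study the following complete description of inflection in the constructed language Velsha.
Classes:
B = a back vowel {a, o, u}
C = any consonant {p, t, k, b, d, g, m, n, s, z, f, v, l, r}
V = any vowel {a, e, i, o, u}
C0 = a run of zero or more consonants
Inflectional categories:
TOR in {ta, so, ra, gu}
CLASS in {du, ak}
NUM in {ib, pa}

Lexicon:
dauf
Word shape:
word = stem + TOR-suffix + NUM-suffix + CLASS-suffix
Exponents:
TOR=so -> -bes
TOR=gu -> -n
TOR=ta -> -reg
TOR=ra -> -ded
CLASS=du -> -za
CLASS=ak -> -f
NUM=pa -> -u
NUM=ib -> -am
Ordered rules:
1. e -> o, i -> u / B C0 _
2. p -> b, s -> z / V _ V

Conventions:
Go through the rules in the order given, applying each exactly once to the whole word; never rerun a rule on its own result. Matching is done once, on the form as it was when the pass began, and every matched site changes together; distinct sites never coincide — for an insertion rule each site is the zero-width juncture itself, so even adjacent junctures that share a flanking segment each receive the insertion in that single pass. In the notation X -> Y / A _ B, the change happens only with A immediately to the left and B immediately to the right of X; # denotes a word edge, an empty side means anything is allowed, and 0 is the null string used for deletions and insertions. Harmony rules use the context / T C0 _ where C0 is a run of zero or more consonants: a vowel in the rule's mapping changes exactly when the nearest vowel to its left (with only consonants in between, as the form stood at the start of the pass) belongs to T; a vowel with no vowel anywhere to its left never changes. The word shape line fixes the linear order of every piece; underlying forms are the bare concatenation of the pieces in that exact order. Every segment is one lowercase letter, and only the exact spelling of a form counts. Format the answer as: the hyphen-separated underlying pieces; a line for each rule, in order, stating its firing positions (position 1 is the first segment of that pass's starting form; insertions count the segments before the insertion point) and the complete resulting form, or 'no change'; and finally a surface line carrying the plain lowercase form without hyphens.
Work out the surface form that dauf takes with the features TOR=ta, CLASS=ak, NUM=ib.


underlying: dauf-reg-am-f
1. e -> o, i -> u / B C0 _: fires at position(s) 6: daufrogamf
2. p -> b, s -> z / V _ V: no change
surface: daufrogamf


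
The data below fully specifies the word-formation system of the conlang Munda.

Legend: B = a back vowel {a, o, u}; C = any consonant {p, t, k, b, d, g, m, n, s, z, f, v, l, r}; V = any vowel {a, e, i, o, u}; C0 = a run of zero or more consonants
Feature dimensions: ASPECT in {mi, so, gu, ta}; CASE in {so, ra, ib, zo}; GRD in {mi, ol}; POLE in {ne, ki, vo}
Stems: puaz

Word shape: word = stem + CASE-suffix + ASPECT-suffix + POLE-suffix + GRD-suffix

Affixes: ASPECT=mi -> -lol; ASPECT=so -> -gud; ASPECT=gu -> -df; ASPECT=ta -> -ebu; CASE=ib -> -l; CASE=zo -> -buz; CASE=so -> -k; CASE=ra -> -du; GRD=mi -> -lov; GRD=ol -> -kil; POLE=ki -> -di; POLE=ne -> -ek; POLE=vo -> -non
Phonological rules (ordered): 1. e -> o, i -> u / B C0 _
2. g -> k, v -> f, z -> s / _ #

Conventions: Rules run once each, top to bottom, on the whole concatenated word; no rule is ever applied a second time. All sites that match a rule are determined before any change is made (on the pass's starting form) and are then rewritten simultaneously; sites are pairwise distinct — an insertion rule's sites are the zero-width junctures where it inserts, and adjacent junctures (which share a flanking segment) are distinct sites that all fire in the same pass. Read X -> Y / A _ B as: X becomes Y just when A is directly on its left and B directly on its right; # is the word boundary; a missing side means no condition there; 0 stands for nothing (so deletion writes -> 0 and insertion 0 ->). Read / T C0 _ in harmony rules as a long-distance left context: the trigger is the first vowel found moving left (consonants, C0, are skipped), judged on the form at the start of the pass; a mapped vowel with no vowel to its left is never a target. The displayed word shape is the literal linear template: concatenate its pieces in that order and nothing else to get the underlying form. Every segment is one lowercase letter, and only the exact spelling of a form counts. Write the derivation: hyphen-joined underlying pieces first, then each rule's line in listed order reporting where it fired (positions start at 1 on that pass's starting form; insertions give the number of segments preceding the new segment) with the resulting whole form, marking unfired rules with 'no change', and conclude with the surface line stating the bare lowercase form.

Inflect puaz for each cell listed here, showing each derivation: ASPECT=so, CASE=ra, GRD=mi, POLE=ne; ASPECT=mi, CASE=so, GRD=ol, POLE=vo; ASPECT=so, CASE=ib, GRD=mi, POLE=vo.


cell ASPECT=so, CASE=ra, GRD=mi, POLE=ne:
underlying: puaz-du-gud-ek-lov
1. e -> o, i -> u / B C0 _: fires at position(s) 10: puazdugudoklov
2. g -> k, v -> f, z -> s / _ #: fires at position(s) 14: puazdugudoklof
surface: puazdugudoklof

cell ASPECT=mi, CASE=so, GRD=ol, POLE=vo:
underlying: puaz-k-lol-non-kil
1. e -> o, i -> u / B C0 _: fires at position(s) 13: puazklolnonkul
2. g -> k, v -> f, z -> s / _ #: no change
surface: puazklolnonkul

cell ASPECT=so, CASE=ib, GRD=mi, POLE=vo:
underlying: puaz-l-gud-non-lov
1. e -> o, i -> u / B C0 _: no change
2. g -> k, v -> f, z -> s / _ #: fires at position(s) 14: puazlgudnonlof
surface: puazlgudnonlof


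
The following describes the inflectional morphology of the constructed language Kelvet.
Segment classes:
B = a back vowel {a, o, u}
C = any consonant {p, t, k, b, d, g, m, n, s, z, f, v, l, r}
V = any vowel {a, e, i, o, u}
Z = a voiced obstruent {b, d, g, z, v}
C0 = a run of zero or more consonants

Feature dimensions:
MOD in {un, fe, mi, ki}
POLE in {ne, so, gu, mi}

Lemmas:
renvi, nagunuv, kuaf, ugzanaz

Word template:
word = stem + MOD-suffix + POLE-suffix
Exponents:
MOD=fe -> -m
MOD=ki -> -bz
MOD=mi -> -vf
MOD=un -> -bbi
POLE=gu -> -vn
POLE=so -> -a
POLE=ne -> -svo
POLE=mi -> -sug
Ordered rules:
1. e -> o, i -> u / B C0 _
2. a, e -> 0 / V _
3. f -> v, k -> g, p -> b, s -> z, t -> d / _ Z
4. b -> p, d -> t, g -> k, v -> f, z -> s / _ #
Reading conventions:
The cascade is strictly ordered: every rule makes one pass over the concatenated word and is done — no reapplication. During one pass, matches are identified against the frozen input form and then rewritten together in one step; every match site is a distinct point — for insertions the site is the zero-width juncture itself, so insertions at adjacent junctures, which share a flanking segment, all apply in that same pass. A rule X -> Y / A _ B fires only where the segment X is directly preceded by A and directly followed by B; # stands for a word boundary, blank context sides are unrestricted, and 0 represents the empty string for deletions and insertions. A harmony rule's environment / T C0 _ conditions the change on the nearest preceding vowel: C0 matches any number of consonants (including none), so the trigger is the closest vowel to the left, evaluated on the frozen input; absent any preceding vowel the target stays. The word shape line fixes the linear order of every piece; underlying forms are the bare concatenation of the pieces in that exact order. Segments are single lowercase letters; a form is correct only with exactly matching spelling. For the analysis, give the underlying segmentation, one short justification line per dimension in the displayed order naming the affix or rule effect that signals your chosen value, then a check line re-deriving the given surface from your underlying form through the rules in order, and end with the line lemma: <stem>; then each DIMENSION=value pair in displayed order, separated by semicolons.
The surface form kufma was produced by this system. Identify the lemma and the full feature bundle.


underlying: kuaf-m-a
MOD=fe - signalled by the affix -m
POLE=so - signalled by the affix -a
check: kuafma -> kuafma -> kufma -> kufma -> kufma
lemma: kuaf; MOD=fe; POLE=so


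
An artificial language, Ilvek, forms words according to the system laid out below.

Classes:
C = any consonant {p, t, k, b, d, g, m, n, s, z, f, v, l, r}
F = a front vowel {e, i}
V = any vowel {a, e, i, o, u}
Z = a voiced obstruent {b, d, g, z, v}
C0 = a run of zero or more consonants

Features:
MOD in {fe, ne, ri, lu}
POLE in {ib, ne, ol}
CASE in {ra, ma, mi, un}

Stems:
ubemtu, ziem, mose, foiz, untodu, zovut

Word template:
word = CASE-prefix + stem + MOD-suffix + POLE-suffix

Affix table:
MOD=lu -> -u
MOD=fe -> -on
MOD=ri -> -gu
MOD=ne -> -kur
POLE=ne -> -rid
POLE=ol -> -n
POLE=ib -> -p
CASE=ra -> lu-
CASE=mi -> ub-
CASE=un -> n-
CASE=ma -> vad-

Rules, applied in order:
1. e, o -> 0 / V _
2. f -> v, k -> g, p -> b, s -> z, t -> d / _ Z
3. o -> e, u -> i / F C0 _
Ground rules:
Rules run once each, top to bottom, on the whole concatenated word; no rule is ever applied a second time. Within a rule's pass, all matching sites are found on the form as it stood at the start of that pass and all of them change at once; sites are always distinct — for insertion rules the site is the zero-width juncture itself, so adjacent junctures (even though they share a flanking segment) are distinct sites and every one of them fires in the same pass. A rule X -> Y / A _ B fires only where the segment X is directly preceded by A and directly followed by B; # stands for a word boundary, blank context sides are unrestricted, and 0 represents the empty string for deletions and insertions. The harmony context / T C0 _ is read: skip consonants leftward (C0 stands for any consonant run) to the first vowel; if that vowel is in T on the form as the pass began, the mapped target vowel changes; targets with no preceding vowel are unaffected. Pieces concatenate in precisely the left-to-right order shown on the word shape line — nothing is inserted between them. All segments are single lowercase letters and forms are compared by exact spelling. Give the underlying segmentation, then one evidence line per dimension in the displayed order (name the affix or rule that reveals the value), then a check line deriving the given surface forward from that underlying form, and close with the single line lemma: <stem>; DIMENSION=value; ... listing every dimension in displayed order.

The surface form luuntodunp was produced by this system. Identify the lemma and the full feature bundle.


underlying: lu-untodu-on-p
MOD=fe - signalled by the affix -on
POLE=ib - signalled by the affix -p
CASE=ra - signalled by the affix lu-
check: luuntoduonp -> luuntodunp -> luuntodunp -> luuntodunp
lemma: untodu; MOD=fe; POLE=ib; CASE=ra


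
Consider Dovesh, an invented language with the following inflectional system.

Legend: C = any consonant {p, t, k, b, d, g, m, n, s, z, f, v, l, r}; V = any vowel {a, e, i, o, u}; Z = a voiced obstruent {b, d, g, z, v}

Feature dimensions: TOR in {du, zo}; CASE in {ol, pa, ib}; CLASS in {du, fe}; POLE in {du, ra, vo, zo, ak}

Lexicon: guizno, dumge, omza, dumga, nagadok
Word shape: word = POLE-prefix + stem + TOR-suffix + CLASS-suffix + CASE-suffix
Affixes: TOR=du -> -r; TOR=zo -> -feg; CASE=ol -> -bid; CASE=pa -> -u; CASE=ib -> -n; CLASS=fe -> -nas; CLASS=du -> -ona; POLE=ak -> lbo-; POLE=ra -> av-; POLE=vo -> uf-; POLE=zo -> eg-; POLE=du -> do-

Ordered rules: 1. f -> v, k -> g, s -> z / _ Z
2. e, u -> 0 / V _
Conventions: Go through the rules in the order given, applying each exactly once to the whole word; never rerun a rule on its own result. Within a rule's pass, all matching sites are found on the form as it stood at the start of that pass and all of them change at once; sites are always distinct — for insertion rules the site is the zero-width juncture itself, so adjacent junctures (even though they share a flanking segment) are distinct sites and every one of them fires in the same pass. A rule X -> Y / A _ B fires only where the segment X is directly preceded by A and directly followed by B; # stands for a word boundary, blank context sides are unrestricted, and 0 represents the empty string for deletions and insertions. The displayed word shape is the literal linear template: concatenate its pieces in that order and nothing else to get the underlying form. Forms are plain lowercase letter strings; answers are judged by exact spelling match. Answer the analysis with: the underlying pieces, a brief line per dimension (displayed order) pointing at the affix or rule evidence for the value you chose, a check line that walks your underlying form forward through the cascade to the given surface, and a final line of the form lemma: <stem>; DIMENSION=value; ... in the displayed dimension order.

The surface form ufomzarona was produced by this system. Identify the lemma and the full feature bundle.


underlying: uf-omza-r-ona-u
TOR=du - signalled by the affix -r
CASE=pa - signalled by the affix -u
CLASS=du - signalled by the affix -ona
POLE=vo - signalled by the affix uf-
check: ufomzaronau -> ufomzaronau -> ufomzarona
lemma: omza; TOR=du; CASE=pa; CLASS=du; POLE=vo


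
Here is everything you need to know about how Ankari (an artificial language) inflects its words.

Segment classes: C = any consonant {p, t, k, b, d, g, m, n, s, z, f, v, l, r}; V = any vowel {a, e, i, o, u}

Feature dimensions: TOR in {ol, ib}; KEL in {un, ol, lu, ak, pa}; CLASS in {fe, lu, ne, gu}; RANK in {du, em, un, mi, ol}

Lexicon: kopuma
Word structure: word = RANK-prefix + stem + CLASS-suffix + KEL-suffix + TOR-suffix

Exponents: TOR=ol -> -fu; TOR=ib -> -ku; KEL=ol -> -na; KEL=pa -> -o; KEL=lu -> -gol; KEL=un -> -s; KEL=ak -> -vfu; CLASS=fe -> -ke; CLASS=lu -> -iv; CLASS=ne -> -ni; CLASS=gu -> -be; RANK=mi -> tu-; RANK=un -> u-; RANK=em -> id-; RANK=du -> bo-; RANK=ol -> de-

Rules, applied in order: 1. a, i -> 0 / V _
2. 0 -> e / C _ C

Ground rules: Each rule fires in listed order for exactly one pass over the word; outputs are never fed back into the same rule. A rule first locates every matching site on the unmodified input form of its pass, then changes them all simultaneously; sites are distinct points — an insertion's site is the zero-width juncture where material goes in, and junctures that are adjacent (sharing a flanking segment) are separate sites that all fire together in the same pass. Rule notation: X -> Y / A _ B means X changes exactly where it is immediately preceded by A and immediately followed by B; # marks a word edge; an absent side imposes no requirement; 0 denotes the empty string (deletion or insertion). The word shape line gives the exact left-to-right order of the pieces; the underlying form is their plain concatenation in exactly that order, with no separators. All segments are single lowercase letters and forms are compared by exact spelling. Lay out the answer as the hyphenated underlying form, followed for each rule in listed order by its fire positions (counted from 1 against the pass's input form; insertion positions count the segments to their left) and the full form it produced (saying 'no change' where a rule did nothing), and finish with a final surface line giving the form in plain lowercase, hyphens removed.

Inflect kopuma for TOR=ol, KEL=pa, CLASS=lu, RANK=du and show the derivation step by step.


underlying: bo-kopuma-iv-o-fu
1. a, i -> 0 / V _: fires at position(s) 9: bokopumavofu
2. 0 -> e / C _ C: no change
surface: bokopumavofu


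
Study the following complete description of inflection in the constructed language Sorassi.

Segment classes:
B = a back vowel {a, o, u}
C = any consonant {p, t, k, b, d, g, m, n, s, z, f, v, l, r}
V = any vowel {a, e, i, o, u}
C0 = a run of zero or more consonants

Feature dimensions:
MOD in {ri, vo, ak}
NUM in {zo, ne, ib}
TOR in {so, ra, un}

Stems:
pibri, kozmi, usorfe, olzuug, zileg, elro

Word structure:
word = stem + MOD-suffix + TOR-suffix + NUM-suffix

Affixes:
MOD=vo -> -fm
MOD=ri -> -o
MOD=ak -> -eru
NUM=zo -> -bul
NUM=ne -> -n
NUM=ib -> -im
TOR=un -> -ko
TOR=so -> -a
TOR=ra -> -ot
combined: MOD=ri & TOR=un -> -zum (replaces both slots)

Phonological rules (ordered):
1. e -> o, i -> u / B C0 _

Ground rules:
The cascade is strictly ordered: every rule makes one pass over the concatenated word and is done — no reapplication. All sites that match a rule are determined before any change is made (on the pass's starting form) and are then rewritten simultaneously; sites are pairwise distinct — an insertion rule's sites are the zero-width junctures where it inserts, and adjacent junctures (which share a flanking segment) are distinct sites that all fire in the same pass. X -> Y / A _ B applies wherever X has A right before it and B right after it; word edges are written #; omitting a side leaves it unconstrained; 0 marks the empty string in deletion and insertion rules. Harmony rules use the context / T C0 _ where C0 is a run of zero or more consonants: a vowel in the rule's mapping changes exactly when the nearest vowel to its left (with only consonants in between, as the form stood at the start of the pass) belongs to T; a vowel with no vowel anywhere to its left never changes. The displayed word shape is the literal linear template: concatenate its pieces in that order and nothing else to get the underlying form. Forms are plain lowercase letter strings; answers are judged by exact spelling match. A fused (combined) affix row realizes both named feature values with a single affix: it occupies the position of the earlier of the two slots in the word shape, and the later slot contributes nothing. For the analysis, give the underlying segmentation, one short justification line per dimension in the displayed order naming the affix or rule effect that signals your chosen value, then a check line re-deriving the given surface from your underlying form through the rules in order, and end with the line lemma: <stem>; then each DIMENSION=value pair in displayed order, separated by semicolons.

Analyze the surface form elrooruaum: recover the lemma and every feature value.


underlying: elro-eru-a-im
MOD=ak - signalled by the affix -eru
NUM=ib - signalled by the affix -im
TOR=so - signalled by the affix -a
check: elroeruaim -> elrooruaum
lemma: elro; MOD=ak; NUM=ib; TOR=so


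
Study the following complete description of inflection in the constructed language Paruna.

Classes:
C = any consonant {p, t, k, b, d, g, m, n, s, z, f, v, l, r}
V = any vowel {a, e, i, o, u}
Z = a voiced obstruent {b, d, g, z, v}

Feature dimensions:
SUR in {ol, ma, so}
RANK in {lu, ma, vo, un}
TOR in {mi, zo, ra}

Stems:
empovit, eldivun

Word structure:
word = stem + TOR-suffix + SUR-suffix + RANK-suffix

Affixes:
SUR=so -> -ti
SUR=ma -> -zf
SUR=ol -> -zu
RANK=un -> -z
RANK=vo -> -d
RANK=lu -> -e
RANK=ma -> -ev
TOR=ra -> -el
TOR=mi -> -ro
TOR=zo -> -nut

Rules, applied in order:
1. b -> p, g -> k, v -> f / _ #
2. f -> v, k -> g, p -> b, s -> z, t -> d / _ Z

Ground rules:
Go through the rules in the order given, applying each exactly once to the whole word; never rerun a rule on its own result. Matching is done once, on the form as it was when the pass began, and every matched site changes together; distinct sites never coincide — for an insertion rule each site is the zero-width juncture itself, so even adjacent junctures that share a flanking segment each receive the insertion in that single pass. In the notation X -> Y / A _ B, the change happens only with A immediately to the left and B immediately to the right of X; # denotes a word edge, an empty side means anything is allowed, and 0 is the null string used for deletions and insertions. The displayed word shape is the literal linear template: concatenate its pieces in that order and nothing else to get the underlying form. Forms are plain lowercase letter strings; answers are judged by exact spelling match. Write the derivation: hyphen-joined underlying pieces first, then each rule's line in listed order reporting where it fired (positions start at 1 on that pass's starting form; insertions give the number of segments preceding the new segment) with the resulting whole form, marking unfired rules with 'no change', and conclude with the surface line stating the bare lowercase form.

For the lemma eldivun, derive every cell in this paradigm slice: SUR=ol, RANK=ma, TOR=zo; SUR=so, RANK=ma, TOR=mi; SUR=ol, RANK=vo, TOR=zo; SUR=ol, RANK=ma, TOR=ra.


cell SUR=ol, RANK=ma, TOR=zo:
underlying: eldivun-nut-zu-ev
1. b -> p, g -> k, v -> f / _ #: fires at position(s) 14: eldivunnutzuef
2. f -> v, k -> g, p -> b, s -> z, t -> d / _ Z: fires at position(s) 10: eldivunnudzuef
surface: eldivunnudzuef

cell SUR=so, RANK=ma, TOR=mi:
underlying: eldivun-ro-ti-ev
1. b -> p, g -> k, v -> f / _ #: fires at position(s) 13: eldivunrotief
2. f -> v, k -> g, p -> b, s -> z, t -> d / _ Z: no change
surface: eldivunrotief

cell SUR=ol, RANK=vo, TOR=zo:
underlying: eldivun-nut-zu-d
1. b -> p, g -> k, v -> f / _ #: no change
2. f -> v, k -> g, p -> b, s -> z, t -> d / _ Z: fires at position(s) 10: eldivunnudzud
surface: eldivunnudzud

cell SUR=ol, RANK=ma, TOR=ra:
underlying: eldivun-el-zu-ev
1. b -> p, g -> k, v -> f / _ #: fires at position(s) 13: eldivunelzuef
2. f -> v, k -> g, p -> b, s -> z, t -> d / _ Z: no change
surface: eldivunelzuef
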